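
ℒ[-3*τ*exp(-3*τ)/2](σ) -3/(2*(σ + 3)^2)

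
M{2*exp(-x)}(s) 2*gamma(s)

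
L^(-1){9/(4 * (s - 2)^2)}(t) 9 * t * exp(2 * t)/4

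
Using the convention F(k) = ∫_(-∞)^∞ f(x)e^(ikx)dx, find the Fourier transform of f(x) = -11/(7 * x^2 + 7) -11 * pi * exp(-Abs(k))/7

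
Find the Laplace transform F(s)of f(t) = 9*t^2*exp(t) 18/(s - 1)^3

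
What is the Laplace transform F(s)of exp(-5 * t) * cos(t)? (s + 5)/((s + 5)^2 + 1)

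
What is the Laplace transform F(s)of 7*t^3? 42/s^4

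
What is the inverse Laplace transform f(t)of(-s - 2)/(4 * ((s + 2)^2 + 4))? -exp(-2 * t) * cos(2 * t)/4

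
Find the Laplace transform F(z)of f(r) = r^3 6/z^4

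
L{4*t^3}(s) 24/s^4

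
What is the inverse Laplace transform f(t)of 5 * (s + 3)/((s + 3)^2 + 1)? 5 * exp(-3 * t) * cos(t)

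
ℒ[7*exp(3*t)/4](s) 7/(4*(s - 3))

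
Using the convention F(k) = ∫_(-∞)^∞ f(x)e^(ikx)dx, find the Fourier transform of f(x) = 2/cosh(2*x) pi/cosh(pi*k/4)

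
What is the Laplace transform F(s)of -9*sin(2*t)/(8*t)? -9*atan(2/s)/8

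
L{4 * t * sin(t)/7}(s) 8 * s/(7 * (s^2 + 1)^2)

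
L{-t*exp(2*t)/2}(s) -1/(2*(s - 2)^2)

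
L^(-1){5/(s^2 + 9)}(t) 5*sin(3*t)/3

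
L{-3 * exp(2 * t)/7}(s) -3/(7 * s - 14)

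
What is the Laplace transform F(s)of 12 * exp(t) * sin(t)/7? 12/(7 * ((s - 1)^2 + 1))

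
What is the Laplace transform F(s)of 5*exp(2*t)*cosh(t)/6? 5*(s - 2)/(6*((s - 2)^2-1))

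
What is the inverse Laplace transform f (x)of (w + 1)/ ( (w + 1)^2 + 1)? exp (-x)*cos (x)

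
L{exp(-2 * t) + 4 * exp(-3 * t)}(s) 4/(s + 3) + 1/(s + 2)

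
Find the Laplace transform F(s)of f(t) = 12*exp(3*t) 12/(s - 3)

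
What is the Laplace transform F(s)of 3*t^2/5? 6/(5*s^3)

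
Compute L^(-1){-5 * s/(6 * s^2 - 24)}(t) -5 * cosh(2 * t)/6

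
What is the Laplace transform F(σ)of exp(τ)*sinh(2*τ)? 2/((σ - 1)^2 - 4)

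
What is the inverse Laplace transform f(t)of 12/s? 12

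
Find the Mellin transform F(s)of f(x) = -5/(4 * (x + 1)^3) -5 * pi * (s - 2) * (s - 1)/(8 * sin(pi * s))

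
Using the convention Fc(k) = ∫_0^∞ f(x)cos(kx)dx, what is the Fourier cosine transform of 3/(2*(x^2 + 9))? pi*exp(-3*k)/4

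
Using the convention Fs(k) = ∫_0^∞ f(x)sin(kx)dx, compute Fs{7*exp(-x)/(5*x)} 7*atan(k)/5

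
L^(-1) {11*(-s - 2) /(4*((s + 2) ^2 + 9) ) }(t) -11*exp(-2*t)*cos(3*t) /4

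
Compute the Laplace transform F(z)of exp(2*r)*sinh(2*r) 2/(z*(z - 4))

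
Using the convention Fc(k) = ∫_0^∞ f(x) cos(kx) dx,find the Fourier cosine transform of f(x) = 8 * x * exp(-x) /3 8 * (1 - k^2) /(3 * (k^2 + 1) ^2) 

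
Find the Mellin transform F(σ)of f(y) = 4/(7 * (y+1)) 4 * pi * csc(pi * σ)/7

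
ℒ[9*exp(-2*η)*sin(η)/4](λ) 9/(4*((λ + 2)^2 + 1))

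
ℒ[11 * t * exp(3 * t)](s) 11/(s - 3)^2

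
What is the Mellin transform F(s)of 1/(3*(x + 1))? pi*csc(pi*s)/3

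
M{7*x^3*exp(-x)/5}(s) 7*gamma(s + 3)/5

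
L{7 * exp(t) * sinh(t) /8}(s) 7/(8 * s * (s - 2) ) 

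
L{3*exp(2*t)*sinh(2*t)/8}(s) 3/(4*s*(s - 4))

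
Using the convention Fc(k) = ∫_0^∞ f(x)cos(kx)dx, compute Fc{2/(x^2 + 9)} pi*exp(-3*k)/3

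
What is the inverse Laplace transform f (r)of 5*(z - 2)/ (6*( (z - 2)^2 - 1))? 5*exp (2*r)*cosh (r)/6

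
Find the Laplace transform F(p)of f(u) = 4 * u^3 24/p^4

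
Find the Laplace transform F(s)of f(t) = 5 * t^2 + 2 2/s + 10/s^3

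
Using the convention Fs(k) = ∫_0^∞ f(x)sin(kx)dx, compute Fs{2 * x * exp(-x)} 4 * k/(k^2+1)^2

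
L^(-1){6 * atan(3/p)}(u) 6 * sin(3 * u)/u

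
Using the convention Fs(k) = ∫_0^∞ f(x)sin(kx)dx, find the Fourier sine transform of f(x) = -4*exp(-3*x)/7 -4*k/(7*k^2+63)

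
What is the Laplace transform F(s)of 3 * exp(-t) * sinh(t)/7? 3/(7 * s * (s + 2))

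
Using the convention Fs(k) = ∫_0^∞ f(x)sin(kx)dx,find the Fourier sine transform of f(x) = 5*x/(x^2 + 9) 5*pi*exp(-3*k)/2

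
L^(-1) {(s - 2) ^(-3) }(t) t^2*exp(2*t) /2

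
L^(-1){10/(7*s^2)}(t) 10*t/7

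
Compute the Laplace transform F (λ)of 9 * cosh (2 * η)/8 9 * λ/ (8 * (λ^2-4))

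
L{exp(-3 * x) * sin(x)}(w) 1/((w + 3)^2 + 1)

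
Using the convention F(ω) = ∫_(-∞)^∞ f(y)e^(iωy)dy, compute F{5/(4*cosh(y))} 5*pi/(4*cosh(pi*ω/2))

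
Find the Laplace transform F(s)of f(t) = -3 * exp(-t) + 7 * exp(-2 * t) 7/(s + 2)-3/(s + 1)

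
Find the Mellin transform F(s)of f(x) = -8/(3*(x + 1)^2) 8*pi*(s - 1)/(3*sin(pi*s))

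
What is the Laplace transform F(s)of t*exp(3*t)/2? 1/(2*(s - 3)^2)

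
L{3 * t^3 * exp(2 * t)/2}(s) 9/(s - 2)^4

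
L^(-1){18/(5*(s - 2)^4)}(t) 3*t^3*exp(2*t)/5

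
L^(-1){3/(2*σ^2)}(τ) 3*τ/2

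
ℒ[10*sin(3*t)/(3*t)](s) 10*atan(3/s)/3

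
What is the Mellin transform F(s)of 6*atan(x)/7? -3*pi*sec(pi*s/2)/(7*s)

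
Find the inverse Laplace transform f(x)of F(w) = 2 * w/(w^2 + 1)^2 x * sin(x)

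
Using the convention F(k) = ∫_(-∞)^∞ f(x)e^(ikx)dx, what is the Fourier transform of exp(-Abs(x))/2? 1/(k^2 + 1)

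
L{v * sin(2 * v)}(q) 4 * q/(q^2 + 4)^2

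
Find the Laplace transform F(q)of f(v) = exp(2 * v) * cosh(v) (q - 2)/((q - 2)^2 - 1)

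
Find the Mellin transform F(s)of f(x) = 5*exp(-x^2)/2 5*gamma(s/2)/4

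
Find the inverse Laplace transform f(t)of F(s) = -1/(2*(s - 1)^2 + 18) -exp(t)*sin(3*t)/6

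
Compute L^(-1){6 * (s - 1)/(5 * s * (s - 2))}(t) 6 * exp(t) * cosh(t)/5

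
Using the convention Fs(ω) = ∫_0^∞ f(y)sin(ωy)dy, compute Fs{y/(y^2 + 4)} pi*exp(-2*ω)/2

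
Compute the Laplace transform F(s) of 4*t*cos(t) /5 4*(s^2 - 1) /(5*(s^2 + 1) ^2) 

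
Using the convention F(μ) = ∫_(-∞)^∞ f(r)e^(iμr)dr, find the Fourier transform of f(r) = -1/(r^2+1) -pi*exp(-Abs(μ))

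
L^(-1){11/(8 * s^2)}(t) 11 * t/8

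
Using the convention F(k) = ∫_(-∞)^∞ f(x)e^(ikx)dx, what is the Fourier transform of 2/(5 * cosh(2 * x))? pi/(5 * cosh(pi * k/4))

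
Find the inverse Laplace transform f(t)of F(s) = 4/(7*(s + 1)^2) 4*t*exp(-t)/7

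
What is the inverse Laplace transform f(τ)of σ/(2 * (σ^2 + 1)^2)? τ * sin(τ)/4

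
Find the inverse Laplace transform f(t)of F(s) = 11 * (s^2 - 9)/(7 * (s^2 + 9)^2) 11 * t * cos(3 * t)/7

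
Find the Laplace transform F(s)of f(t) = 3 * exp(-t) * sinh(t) 3/(s * (s + 2))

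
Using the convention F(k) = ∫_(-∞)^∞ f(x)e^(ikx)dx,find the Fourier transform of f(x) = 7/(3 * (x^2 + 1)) 7 * pi * exp(-Abs(k))/3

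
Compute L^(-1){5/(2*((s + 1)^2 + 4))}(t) 5*exp(-t)*sin(2*t)/4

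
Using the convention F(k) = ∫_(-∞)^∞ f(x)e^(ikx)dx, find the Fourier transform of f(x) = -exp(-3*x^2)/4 -sqrt(3)*sqrt(pi)*exp(-k^2/12)/12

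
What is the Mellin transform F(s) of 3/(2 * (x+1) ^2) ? -3 * pi * (s - 1) /(2 * sin(pi * s) ) 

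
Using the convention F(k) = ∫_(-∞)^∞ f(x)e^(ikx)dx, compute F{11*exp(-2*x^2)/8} 11*sqrt(2)*sqrt(pi)*exp(-k^2/8)/16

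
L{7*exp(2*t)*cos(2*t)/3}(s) 7*(s - 2)/(3*((s - 2)^2 + 4))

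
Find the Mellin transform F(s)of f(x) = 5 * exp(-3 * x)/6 5 * gamma(s)/(6 * 3^s)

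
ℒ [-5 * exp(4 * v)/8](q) -5/(8 * q - 32)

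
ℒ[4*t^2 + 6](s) 6/s + 8/s^3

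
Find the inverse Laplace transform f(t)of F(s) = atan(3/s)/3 sin(3*t)/(3*t)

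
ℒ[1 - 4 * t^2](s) 1/s - 8/s^3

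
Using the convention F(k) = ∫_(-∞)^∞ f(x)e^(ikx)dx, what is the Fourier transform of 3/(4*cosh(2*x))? 3*pi/(8*cosh(pi*k/4))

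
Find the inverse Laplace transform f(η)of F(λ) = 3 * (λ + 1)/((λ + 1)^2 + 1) 3 * exp(-η) * cos(η)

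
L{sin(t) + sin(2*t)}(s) 1/(s^2 + 1) + 2/(s^2 + 4)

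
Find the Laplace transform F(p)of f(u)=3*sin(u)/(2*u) 3*atan(1/p)/2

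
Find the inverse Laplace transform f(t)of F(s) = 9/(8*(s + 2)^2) 9*t*exp(-2*t)/8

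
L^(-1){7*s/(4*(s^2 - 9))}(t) 7*cosh(3*t)/4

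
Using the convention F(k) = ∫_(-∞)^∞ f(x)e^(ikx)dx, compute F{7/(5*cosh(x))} 7*pi/(5*cosh(pi*k/2))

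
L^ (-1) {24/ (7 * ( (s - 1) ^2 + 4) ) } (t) 12 * exp (t) * sin (2 * t) /7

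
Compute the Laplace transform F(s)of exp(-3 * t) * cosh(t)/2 (s + 3)/(2 * ((s + 3)^2 - 1))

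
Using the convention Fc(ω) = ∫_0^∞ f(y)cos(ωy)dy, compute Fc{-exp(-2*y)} -2/(ω^2 + 4)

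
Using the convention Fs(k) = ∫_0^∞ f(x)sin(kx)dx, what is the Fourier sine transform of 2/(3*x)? pi/3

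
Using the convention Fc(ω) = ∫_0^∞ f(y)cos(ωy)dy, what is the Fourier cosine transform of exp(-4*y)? 4/(ω^2 + 16)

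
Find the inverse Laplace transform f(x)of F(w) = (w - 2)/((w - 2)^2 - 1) exp(2*x)*cosh(x)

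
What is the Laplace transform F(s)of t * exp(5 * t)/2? 1/(2 * (s - 5)^2)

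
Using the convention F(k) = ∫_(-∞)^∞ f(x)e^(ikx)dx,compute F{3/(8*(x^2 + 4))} 3*pi*exp(-2*Abs(k))/16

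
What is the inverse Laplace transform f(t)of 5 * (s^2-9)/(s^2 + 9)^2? 5 * t * cos(3 * t)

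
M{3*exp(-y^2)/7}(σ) 3*gamma(σ/2)/14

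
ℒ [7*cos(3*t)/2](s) 7*s/(2*(s^2 + 9))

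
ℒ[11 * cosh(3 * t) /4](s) 11 * s/(4 * (s^2 - 9) ) 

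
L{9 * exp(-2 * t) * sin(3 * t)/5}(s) 27/(5 * ((s + 2)^2 + 9))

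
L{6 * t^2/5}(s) 12/(5 * s^3)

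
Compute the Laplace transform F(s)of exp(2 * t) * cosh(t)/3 (s - 2)/(3 * ((s - 2)^2 - 1))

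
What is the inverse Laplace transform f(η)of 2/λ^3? η^2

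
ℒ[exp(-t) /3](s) 1/(3 * (s + 1) ) 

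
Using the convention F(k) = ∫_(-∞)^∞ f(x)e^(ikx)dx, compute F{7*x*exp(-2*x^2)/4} 7*sqrt(2)*I*sqrt(pi)*k*exp(-k^2/8)/32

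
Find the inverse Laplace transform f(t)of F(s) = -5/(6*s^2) -5*t/6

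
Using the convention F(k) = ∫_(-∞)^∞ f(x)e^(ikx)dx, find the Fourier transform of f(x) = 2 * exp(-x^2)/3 2 * sqrt(pi) * exp(-k^2/4)/3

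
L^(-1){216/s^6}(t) 9*t^5/5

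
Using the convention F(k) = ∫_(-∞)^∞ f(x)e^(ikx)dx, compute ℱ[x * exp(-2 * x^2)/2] sqrt(2) * I * sqrt(pi) * k * exp(-k^2/8)/16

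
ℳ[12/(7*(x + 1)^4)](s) 2*gamma(s)*gamma(4 - s)/7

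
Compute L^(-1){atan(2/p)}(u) sin(2*u)/u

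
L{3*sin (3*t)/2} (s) 9/ (2*(s^2 + 9))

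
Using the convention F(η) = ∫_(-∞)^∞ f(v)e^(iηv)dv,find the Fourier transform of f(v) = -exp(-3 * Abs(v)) -6/(η^2 + 9)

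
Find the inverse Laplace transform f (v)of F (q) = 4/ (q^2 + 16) sin (4*v)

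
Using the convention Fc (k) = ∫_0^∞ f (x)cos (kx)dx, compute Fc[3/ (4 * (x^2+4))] 3 * pi * exp (-2 * k)/16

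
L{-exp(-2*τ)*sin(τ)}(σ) -1/((σ + 2)^2 + 1)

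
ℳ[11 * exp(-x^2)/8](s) 11 * gamma(s/2)/16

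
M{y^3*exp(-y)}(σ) gamma(σ + 3)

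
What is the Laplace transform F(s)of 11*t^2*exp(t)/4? 11/(2*(s - 1)^3)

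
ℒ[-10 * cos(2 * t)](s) -10 * s/(s^2 + 4)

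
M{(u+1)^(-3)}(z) pi*(z - 2)*(z - 1)/(2*sin(pi*z))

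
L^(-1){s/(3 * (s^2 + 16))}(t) cos(4 * t)/3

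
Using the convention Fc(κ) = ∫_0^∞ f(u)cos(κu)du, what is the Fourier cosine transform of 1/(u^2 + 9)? pi * exp(-3 * κ)/6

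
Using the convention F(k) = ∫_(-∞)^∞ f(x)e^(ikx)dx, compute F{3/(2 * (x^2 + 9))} pi * exp(-3 * Abs(k))/2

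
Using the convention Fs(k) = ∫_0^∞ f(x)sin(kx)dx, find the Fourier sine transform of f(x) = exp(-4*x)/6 k/(6*(k^2 + 16))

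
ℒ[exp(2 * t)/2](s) 1/(2 * (s - 2))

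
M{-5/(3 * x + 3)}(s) -5 * pi * csc(pi * s)/3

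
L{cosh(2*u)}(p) p/(p^2 - 4)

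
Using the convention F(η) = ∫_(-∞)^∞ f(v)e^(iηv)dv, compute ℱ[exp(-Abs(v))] 2/(η^2+1)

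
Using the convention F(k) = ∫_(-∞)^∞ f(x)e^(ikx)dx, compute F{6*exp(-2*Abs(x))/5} 24/(5*(k^2 + 4))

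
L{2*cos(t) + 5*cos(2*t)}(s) 2*s/(s^2 + 1) + 5*s/(s^2 + 4)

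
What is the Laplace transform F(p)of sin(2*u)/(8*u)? atan(2/p)/8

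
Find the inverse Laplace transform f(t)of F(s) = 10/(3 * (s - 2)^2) 10 * t * exp(2 * t)/3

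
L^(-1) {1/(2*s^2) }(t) t/2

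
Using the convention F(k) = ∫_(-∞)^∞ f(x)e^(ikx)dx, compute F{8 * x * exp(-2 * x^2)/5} sqrt(2) * I * sqrt(pi) * k * exp(-k^2/8)/5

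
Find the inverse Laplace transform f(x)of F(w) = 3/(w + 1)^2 3 * x * exp(-x)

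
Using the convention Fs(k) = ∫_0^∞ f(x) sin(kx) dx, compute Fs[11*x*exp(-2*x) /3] 44*k/(3*(k^2+4) ^2) 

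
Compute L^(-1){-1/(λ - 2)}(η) -exp(2*η)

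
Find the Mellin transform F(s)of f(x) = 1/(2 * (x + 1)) pi * csc(pi * s)/2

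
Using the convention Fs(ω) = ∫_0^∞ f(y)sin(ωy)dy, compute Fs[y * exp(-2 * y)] 4 * ω/(ω^2 + 4)^2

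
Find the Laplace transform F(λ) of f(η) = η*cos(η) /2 (λ^2 - 1) /(2*(λ^2 + 1) ^2) 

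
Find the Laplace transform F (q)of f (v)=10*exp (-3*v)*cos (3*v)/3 10*(q + 3)/ (3*( (q + 3)^2 + 9))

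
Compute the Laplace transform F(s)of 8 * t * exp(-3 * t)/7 8/(7 * (s + 3)^2)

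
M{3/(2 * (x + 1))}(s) 3 * pi * csc(pi * s)/2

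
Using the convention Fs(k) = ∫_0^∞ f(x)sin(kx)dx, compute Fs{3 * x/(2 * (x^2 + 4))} 3 * pi * exp(-2 * k)/4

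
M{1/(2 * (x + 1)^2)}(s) (-pi * s + pi)/(2 * sin(pi * s))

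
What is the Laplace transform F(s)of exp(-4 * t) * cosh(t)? (s + 4)/((s + 4)^2 - 1)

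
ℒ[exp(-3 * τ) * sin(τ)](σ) 1/((σ+3)^2+1)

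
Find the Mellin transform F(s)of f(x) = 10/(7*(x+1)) 10*pi*csc(pi*s)/7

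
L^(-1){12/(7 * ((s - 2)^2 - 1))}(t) 12 * exp(2 * t) * sinh(t)/7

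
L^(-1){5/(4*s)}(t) 5/4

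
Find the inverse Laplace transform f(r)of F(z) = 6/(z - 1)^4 r^3*exp(r)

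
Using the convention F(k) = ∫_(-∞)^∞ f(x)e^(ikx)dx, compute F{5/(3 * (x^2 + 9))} 5 * pi * exp(-3 * Abs(k))/9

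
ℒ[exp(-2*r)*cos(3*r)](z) (z + 2)/((z + 2)^2 + 9)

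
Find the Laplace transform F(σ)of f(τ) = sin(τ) 1/(σ^2 + 1)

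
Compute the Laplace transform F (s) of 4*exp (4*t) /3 4/ (3*(s - 4) ) 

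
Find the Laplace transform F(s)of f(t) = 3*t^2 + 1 1/s + 6/s^3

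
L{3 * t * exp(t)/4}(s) 3/(4 * (s - 1)^2)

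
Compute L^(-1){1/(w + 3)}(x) exp(-3*x)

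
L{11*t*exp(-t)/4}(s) 11/(4*(s + 1)^2)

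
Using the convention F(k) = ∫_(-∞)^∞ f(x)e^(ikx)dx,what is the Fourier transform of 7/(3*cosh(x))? 7*pi/(3*cosh(pi*k/2))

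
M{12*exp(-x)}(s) 12*gamma(s)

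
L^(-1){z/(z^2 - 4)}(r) cosh(2 * r)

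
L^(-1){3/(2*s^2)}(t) 3*t/2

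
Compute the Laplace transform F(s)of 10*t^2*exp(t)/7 20/(7*(s - 1)^3)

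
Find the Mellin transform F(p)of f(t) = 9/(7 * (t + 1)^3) 9 * pi * (p - 2) * (p - 1)/(14 * sin(pi * p))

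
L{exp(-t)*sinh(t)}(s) 1/(s*(s + 2))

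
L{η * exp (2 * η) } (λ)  (λ - 2) ^ (-2) 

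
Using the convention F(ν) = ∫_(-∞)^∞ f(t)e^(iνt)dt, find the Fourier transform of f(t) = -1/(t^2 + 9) -pi*exp(-3*Abs(ν))/3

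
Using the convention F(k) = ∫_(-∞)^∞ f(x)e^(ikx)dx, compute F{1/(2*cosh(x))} pi/(2*cosh(pi*k/2))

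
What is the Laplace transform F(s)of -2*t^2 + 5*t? 5/s^2 - 4/s^3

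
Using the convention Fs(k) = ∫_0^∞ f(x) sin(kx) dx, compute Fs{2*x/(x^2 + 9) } pi*exp(-3*k) 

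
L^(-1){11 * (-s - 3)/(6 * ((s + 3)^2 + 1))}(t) -11 * exp(-3 * t) * cos(t)/6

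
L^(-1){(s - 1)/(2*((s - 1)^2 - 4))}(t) exp(t)*cosh(2*t)/2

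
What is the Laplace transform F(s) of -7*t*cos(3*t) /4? 7*(9 - s^2) /(4*(s^2 + 9) ^2) 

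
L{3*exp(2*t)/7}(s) 3/(7*(s - 2))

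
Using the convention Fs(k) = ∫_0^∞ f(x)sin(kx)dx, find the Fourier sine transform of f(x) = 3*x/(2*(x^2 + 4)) 3*pi*exp(-2*k)/4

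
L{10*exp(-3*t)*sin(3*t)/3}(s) 10/((s + 3)^2 + 9)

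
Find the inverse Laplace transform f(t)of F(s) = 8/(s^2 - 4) 4 * sinh(2 * t)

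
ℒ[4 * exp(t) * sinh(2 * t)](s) 8/((s - 1)^2 - 4)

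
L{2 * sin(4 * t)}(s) 8/(s^2 + 16)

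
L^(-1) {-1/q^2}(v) -v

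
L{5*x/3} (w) 5/ (3*w^2)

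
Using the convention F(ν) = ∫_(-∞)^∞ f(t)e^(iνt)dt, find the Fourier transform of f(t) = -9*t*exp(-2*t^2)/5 -9*sqrt(2)*I*sqrt(pi)*ν*exp(-ν^2/8)/40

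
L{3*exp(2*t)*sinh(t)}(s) 3/((s - 2)^2 - 1)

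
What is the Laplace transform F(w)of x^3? 6/w^4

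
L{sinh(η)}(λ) 1/(λ^2 - 1)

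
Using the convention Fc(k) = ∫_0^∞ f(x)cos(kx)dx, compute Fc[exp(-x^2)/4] sqrt(pi) * exp(-k^2/4)/8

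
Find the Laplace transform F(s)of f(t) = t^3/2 3/s^4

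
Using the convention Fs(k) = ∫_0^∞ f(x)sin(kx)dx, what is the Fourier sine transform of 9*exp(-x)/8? 9*k/(8*(k^2 + 1))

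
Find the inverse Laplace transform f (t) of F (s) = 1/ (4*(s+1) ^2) t*exp (-t) /4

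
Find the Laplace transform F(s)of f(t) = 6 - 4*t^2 6/s - 8/s^3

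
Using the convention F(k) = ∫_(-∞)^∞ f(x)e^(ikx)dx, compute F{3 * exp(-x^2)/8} 3 * sqrt(pi) * exp(-k^2/4)/8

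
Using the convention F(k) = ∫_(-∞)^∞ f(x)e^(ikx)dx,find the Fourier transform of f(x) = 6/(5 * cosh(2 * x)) 3 * pi/(5 * cosh(pi * k/4))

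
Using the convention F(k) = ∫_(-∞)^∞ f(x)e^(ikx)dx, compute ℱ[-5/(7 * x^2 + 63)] -5 * pi * exp(-3 * Abs(k))/21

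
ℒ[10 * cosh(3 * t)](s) 10 * s/(s^2 - 9)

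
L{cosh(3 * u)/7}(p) p/(7 * (p^2 - 9))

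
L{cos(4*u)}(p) p/(p^2 + 16)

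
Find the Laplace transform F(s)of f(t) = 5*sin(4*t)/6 10/(3*(s^2 + 16))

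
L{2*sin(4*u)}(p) 8/(p^2 + 16)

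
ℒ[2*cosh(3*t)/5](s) 2*s/(5*(s^2-9))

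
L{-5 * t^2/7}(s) -10/(7 * s^3)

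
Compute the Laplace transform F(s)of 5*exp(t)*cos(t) 5*(s - 1)/((s - 1)^2 + 1)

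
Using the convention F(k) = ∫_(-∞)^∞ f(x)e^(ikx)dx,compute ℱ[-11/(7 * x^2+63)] -11 * pi * exp(-3 * Abs(k))/21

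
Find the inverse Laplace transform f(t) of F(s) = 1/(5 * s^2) t/5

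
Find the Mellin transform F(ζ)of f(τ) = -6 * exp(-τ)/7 -6 * gamma(ζ)/7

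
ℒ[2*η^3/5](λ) 12/(5*λ^4)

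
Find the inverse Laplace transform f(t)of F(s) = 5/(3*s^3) 5*t^2/6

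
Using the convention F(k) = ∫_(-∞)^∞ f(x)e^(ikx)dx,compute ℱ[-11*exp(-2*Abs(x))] -44/(k^2 + 4)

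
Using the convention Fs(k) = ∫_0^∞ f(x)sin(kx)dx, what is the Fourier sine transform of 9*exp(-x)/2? 9*k/(2*(k^2 + 1))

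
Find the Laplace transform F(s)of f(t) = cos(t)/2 s/(2 * (s^2+1))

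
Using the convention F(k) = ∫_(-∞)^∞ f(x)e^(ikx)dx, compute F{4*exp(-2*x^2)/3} 2*sqrt(2)*sqrt(pi)*exp(-k^2/8)/3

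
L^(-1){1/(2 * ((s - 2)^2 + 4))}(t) exp(2 * t) * sin(2 * t)/4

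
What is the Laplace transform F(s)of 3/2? 3/(2*s)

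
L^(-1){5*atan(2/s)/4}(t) 5*sin(2*t)/(4*t)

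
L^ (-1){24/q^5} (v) v^4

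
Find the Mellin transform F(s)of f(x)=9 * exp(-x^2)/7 9 * gamma(s/2)/14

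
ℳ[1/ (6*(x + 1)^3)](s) pi*(s - 2)*(s - 1)/ (12*sin (pi*s))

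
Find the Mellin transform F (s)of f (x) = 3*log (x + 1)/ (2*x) -3*pi*csc (pi*s)/ (2*s - 2)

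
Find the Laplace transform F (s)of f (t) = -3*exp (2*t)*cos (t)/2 3*(2 - s)/ (2*( (s - 2)^2 + 1))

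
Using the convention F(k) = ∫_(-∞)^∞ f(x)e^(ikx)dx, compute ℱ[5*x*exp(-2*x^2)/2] 5*sqrt(2)*I*sqrt(pi)*k*exp(-k^2/8)/16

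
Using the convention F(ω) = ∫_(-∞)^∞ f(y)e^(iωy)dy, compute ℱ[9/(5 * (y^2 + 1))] 9 * pi * exp(-Abs(ω))/5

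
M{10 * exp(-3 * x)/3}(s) 10 * gamma(s)/(3 * 3^s)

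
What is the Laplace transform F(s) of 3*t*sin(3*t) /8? 9*s/(4*(s^2+9) ^2) 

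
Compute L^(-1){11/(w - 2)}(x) 11 * exp(2 * x)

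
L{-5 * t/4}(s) -5/(4 * s^2)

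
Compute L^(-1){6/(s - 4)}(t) 6*exp(4*t)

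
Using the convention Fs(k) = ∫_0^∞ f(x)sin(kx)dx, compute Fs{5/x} 5 * pi/2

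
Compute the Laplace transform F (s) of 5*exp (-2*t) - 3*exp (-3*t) 5/ (s + 2) - 3/ (s + 3) 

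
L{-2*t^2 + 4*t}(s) 4/s^2 - 4/s^3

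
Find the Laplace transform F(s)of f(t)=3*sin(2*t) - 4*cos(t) 6/(s^2 + 4) - 4*s/(s^2 + 1)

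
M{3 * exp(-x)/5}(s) 3 * gamma(s)/5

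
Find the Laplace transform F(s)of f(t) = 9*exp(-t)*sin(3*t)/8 27/(8*((s + 1)^2 + 9))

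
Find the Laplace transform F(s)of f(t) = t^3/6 s^(-4)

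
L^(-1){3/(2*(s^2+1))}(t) 3*sin(t)/2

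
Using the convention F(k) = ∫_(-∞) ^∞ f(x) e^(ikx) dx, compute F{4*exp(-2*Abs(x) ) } 16/(k^2 + 4) 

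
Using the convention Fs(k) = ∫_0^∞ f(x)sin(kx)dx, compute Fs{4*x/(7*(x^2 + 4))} 2*pi*exp(-2*k)/7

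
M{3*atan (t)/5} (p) -3*pi*sec (pi*p/2)/ (10*p)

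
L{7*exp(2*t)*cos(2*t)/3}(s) 7*(s - 2)/(3*((s - 2)^2+4))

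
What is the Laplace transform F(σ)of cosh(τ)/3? σ/(3 * (σ^2 - 1))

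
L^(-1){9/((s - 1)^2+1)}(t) 9*exp(t)*sin(t)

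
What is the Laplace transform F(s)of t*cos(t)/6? (s^2 - 1)/(6*(s^2 + 1)^2)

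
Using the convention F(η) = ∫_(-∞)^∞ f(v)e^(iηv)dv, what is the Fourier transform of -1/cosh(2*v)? -pi/(2*cosh(pi*η/4))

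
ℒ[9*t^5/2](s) 540/s^6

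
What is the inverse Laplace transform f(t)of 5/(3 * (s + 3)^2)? 5 * t * exp(-3 * t)/3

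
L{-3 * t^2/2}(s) -3/s^3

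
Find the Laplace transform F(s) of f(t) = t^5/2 60/s^6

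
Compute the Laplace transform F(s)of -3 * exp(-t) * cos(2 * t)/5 3 * (-s - 1)/(5 * ((s + 1)^2 + 4))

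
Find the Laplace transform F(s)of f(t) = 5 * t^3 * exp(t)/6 5/(s - 1)^4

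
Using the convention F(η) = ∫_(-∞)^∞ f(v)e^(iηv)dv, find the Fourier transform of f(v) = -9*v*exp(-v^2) -9*I*sqrt(pi)*η*exp(-η^2/4)/2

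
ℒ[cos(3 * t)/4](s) s/(4 * (s^2 + 9))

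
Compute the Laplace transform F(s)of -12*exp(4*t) -12/(s - 4)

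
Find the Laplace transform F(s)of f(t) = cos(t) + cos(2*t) s/(s^2 + 4) + s/(s^2 + 1)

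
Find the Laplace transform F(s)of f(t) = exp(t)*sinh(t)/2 1/(2*s*(s - 2))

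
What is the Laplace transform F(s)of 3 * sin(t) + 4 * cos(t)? 4 * s/(s^2 + 1) + 3/(s^2 + 1)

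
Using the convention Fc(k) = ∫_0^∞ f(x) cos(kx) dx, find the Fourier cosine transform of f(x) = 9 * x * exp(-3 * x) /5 9 * (9 - k^2) /(5 * (k^2 + 9) ^2) 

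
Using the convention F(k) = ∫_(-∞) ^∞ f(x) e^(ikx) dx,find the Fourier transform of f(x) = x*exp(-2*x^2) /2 sqrt(2)*I*sqrt(pi)*k*exp(-k^2/8) /16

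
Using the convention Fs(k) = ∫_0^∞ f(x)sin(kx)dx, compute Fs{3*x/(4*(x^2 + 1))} 3*pi*exp(-k)/8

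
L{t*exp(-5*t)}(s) (s + 5)^(-2)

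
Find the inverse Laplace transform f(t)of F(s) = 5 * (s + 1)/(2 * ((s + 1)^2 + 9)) 5 * exp(-t) * cos(3 * t)/2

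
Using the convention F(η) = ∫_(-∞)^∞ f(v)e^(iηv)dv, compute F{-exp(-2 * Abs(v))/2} -2/(η^2 + 4)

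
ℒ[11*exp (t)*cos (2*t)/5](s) 11*(s - 1)/ (5*( (s - 1)^2 + 4))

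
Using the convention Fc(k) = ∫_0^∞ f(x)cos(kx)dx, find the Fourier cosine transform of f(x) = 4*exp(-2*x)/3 8/(3*(k^2 + 4))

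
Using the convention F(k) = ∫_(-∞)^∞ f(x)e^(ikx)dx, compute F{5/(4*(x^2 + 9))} 5*pi*exp(-3*Abs(k))/12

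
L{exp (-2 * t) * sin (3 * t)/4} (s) 3/ (4 * ( (s + 2)^2 + 9))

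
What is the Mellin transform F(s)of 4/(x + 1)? 4*pi*csc(pi*s)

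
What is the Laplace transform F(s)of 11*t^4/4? 66/s^5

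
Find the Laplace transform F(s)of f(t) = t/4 1/(4*s^2)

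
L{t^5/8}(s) 15/s^6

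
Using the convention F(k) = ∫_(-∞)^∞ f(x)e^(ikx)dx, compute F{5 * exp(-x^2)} 5 * sqrt(pi) * exp(-k^2/4)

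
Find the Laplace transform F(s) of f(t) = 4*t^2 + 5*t 5/s^2 + 8/s^3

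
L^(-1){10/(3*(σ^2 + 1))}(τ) 10*sin(τ)/3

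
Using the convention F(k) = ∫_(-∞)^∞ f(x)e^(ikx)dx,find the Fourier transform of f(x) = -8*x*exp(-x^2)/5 -4*I*sqrt(pi)*k*exp(-k^2/4)/5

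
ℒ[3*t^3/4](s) 9/(2*s^4)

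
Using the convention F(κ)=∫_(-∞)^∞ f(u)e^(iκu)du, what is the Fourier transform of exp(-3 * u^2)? sqrt(3) * sqrt(pi) * exp(-κ^2/12)/3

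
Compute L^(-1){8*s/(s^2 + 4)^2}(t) 2*t*sin(2*t)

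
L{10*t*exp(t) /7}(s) 10/(7*(s - 1) ^2) 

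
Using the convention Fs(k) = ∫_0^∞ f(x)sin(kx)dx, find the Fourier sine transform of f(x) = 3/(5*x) 3*pi/10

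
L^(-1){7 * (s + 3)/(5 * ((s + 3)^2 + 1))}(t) 7 * exp(-3 * t) * cos(t)/5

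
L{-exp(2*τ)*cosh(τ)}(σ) (2 - σ)/((σ - 2)^2-1)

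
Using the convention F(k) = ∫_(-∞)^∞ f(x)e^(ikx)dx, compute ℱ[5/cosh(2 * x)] 5 * pi/(2 * cosh(pi * k/4))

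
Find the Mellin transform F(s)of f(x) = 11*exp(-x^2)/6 11*gamma(s/2)/12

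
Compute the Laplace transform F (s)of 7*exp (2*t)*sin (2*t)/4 7/ (2*( (s - 2)^2 + 4))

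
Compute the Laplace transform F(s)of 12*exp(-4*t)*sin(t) 12/((s + 4)^2 + 1)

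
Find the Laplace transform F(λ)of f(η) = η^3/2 3/λ^4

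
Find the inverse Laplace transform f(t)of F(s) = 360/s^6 3*t^5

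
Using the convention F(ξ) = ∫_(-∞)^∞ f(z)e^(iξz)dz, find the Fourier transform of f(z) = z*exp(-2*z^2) sqrt(2)*I*sqrt(pi)*ξ*exp(-ξ^2/8)/8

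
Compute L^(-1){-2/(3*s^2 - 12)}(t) -sinh(2*t)/3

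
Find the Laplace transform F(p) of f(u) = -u -1/p^2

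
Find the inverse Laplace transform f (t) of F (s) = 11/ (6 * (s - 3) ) 11 * exp (3 * t) /6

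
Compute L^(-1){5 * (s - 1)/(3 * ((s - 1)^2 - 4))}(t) 5 * exp(t) * cosh(2 * t)/3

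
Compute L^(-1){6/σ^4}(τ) τ^3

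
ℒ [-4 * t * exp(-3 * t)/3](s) -4/(3 * (s+3)^2)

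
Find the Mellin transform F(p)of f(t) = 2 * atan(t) -pi * sec(pi * p/2)/p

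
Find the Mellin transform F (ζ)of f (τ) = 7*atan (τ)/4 -7*pi*sec (pi*ζ/2)/ (8*ζ)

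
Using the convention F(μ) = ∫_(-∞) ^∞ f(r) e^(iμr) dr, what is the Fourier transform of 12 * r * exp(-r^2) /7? 6 * I * sqrt(pi) * μ * exp(-μ^2/4) /7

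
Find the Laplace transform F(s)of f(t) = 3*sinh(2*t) 6/(s^2-4)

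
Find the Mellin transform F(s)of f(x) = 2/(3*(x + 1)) 2*pi*csc(pi*s)/3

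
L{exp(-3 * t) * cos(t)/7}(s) (s + 3)/(7 * ((s + 3)^2 + 1))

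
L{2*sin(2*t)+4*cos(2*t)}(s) 4/(s^2+4)+4*s/(s^2+4)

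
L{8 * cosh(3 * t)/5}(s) 8 * s/(5 * (s^2 - 9))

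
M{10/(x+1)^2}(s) -10*pi*(s - 1)/sin(pi*s)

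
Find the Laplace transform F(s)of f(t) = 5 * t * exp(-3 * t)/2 5/(2 * (s + 3)^2)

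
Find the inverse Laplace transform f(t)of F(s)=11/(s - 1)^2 11 * t * exp(t)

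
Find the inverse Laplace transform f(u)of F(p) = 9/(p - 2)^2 9*u*exp(2*u)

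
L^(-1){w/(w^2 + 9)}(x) cos(3*x)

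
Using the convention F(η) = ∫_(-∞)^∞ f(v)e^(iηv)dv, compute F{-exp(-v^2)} -sqrt(pi) * exp(-η^2/4)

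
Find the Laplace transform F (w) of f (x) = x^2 2/w^3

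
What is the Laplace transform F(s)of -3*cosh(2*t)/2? -3*s/(2*s^2 - 8)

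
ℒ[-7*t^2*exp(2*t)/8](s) -7/(4*(s - 2)^3)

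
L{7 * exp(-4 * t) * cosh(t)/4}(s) 7 * (s + 4)/(4 * ((s + 4)^2 - 1))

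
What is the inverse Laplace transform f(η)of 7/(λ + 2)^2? 7*η*exp(-2*η)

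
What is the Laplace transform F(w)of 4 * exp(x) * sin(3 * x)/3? 4/((w - 1)^2 + 9)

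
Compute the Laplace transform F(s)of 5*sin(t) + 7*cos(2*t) 7*s/(s^2 + 4) + 5/(s^2 + 1)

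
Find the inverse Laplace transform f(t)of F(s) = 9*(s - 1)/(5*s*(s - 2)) 9*exp(t)*cosh(t)/5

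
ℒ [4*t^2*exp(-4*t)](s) 8/(s+4) ^3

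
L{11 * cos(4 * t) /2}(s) 11 * s/(2 * (s^2 + 16) ) 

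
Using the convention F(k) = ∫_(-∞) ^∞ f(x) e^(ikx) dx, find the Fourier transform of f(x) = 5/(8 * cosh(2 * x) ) 5 * pi/(16 * cosh(pi * k/4) ) 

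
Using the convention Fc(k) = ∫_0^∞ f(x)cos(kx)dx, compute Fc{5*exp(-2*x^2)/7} 5*sqrt(2)*sqrt(pi)*exp(-k^2/8)/28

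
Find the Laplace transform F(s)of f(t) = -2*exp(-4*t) -2/(s + 4)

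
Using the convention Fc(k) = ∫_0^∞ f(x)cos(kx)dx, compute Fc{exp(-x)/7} 1/(7*(k^2 + 1))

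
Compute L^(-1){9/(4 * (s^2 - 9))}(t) 3 * sinh(3 * t)/4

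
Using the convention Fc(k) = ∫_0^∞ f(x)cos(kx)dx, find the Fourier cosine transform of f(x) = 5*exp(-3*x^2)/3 5*sqrt(3)*sqrt(pi)*exp(-k^2/12)/18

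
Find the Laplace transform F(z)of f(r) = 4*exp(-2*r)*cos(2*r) 4*(z + 2)/((z + 2)^2 + 4)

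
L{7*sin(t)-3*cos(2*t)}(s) 7/(s^2+1)-3*s/(s^2+4)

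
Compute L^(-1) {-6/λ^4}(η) -η^3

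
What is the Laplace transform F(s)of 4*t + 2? 4/s^2 + 2/s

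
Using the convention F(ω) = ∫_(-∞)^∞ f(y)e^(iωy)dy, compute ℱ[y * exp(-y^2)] I * sqrt(pi) * ω * exp(-ω^2/4)/2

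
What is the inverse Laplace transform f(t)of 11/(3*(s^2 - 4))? 11*sinh(2*t)/6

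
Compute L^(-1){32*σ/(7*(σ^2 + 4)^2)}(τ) 8*τ*sin(2*τ)/7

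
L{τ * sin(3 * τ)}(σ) 6 * σ/(σ^2 + 9)^2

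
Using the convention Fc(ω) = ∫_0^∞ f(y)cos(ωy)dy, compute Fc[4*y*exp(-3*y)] 4*(9 - ω^2)/(ω^2 + 9)^2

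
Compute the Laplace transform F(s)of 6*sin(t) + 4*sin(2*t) 6/(s^2 + 1) + 8/(s^2 + 4)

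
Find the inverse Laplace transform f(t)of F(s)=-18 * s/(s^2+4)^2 -9 * t * sin(2 * t)/2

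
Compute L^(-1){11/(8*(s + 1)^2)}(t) 11*t*exp(-t)/8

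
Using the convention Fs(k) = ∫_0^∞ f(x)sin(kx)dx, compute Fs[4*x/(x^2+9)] 2*pi*exp(-3*k)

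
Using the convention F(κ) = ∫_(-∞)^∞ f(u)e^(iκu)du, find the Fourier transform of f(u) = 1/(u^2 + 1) pi*exp(-Abs(κ))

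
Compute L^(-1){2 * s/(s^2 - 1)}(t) 2 * cosh(t)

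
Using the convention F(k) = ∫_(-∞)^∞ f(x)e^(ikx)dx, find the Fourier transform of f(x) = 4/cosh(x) 4 * pi/cosh(pi * k/2)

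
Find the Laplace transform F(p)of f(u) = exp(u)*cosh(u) (p - 1)/(p*(p - 2))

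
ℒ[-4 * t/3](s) -4/(3 * s^2)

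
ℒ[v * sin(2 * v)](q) 4 * q/(q^2 + 4)^2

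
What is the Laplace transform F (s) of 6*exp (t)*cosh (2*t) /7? 6*(s - 1) / (7*( (s - 1) ^2 - 4) ) 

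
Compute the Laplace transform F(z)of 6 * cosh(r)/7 6 * z/(7 * (z^2 - 1))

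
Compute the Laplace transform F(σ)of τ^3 6/σ^4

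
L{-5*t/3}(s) -5/(3*s^2)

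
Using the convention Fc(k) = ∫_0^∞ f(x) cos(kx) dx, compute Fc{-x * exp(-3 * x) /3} (k^2 - 9) /(3 * (k^2+9) ^2) 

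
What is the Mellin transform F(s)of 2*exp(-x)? 2*gamma(s)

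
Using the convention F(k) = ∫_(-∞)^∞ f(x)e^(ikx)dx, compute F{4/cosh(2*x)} 2*pi/cosh(pi*k/4)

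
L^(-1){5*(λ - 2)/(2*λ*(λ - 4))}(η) 5*exp(2*η)*cosh(2*η)/2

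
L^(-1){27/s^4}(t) 9*t^3/2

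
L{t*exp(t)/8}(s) 1/(8*(s - 1)^2)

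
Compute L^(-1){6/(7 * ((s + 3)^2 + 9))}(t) 2 * exp(-3 * t) * sin(3 * t)/7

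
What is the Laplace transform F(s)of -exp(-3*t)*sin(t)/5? -1/(5*(s + 3)^2 + 5)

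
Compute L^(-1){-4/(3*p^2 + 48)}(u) -sin(4*u)/3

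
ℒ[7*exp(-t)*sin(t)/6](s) 7/(6*((s + 1)^2 + 1))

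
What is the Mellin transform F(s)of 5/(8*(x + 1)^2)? -5*pi*(s - 1)/(8*sin(pi*s))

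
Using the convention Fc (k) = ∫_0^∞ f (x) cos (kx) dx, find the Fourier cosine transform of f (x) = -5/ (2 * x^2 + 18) -5 * pi * exp (-3 * k) /12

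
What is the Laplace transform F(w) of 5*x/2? 5/(2*w^2) 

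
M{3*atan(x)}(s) -3*pi*sec(pi*s/2)/(2*s)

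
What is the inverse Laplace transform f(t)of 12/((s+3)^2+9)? 4*exp(-3*t)*sin(3*t)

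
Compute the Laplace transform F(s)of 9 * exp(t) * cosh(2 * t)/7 9 * (s - 1)/(7 * ((s - 1)^2 - 4))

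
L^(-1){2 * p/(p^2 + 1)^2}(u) u * sin(u)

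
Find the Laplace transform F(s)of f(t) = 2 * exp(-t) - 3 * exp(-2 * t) 2/(s + 1) - 3/(s + 2)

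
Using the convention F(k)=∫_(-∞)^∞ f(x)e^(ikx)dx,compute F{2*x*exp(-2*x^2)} sqrt(2)*I*sqrt(pi)*k*exp(-k^2/8)/4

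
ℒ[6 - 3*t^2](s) 6/s - 6/s^3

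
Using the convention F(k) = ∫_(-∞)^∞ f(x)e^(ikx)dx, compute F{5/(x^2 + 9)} 5 * pi * exp(-3 * Abs(k))/3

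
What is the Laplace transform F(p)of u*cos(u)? (p^2-1)/(p^2+1)^2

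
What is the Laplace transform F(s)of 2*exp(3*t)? 2/(s - 3)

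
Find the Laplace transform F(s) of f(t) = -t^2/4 -1/(2*s^3) 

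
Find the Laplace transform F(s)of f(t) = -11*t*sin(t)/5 -22*s/(5*(s^2+1)^2)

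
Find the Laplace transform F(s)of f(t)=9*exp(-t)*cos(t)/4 9*(s + 1)/(4*((s + 1)^2 + 1))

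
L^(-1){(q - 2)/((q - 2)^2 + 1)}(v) exp(2*v)*cos(v)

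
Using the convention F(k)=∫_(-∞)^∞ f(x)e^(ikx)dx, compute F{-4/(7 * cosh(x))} -4 * pi/(7 * cosh(pi * k/2))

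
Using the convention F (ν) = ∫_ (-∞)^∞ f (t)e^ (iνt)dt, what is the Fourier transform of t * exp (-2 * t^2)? sqrt (2) * I * sqrt (pi) * ν * exp (-ν^2/8)/8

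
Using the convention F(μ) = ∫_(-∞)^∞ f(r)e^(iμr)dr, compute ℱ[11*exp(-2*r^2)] 11*sqrt(2)*sqrt(pi)*exp(-μ^2/8)/2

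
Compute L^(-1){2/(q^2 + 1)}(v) 2*sin(v)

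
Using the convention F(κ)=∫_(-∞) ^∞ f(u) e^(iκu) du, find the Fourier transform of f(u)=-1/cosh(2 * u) -pi/(2 * cosh(pi * κ/4) ) 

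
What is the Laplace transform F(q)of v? q^(-2)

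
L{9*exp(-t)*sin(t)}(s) 9/((s + 1)^2 + 1)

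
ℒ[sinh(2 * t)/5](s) 2/(5 * (s^2 - 4))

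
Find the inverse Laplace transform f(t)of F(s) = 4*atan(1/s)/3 4*sin(t)/(3*t)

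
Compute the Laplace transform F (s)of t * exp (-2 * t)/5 1/ (5 * (s + 2)^2)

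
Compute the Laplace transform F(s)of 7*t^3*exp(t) 42/(s - 1)^4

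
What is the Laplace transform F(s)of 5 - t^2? 5/s - 2/s^3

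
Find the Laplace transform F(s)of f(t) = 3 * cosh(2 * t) 3 * s/(s^2 - 4)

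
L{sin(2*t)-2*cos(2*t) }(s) 2/(s^2 + 4)-2*s/(s^2 + 4) 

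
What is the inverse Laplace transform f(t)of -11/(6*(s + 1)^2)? -11*t*exp(-t)/6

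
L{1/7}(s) 1/(7*s)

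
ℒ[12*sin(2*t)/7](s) 24/(7*(s^2 + 4))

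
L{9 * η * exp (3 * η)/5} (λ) 9/ (5 * (λ - 3)^2)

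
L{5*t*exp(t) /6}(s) 5/(6*(s - 1) ^2) 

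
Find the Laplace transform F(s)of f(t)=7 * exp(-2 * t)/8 7/(8 * (s + 2))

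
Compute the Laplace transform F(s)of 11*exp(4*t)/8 11/(8*(s - 4))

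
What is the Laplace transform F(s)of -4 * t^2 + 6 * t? 6/s^2 - 8/s^3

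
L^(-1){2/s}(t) 2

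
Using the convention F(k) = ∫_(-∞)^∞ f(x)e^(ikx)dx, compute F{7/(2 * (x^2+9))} 7 * pi * exp(-3 * Abs(k))/6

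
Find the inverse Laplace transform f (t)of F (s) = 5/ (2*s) 5/2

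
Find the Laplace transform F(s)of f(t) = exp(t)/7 1/(7 * (s - 1))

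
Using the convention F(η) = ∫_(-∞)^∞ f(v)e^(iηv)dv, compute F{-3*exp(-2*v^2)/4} -3*sqrt(2)*sqrt(pi)*exp(-η^2/8)/8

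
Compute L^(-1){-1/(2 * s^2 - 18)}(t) -sinh(3 * t)/6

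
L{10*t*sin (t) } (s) 20*s/ (s^2 + 1) ^2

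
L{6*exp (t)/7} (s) 6/ (7*(s - 1))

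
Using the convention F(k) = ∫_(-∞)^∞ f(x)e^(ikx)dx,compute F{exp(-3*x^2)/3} sqrt(3)*sqrt(pi)*exp(-k^2/12)/9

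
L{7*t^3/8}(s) 21/(4*s^4) 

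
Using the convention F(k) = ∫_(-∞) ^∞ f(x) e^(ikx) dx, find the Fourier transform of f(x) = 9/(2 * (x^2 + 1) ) 9 * pi * exp(-Abs(k) ) /2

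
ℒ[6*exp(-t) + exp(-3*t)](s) 6/(s + 1) + 1/(s + 3)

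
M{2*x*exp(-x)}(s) 2*gamma(s + 1)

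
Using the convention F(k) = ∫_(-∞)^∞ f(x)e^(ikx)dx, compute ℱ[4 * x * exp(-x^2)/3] 2 * I * sqrt(pi) * k * exp(-k^2/4)/3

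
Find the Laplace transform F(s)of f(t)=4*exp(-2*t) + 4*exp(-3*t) 4/(s + 3) + 4/(s + 2)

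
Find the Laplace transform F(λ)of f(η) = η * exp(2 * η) (λ - 2)^(-2)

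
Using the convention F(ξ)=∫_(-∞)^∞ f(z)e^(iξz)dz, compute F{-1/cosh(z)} -pi/cosh(pi * ξ/2)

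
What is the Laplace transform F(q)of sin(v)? 1/(q^2 + 1)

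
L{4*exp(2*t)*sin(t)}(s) 4/((s - 2)^2 + 1)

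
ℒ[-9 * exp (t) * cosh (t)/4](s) 9 * (1 - s)/ (4 * s * (s - 2))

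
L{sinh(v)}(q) 1/(q^2 - 1)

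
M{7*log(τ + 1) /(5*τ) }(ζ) -7*pi*csc(pi*ζ) /(5*ζ - 5) 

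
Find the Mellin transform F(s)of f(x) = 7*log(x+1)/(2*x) -7*pi*csc(pi*s)/(2*s - 2)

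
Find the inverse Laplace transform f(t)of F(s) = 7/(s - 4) 7 * exp(4 * t)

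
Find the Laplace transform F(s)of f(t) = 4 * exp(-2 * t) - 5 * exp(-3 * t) 4/(s + 2) - 5/(s + 3)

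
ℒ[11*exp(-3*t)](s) 11/(s+3)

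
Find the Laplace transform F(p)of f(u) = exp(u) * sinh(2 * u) 2/((p - 1)^2 - 4)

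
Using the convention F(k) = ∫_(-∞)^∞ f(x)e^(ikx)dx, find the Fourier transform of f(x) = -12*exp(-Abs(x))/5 -24/(5*k^2+5)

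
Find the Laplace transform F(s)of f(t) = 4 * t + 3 4/s^2 + 3/s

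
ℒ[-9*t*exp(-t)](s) -9/(s + 1) ^2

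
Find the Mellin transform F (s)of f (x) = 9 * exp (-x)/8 9 * gamma (s)/8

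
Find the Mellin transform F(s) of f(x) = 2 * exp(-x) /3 2 * gamma(s) /3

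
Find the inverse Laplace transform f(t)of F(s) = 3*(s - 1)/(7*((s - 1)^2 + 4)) 3*exp(t)*cos(2*t)/7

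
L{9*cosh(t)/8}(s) 9*s/(8*(s^2 - 1))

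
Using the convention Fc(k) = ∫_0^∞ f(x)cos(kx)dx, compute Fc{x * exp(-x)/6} (1 - k^2)/(6 * (k^2+1)^2)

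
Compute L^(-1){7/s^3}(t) 7*t^2/2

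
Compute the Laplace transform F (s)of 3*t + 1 1/s + 3/s^2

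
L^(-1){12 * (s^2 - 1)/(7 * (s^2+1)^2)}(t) 12 * t * cos(t)/7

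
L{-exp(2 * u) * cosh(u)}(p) (2 - p)/((p - 2)^2 - 1)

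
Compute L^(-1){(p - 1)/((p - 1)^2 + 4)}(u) exp(u)*cos(2*u)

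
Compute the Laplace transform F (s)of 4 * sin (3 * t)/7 12/ (7 * (s^2 + 9))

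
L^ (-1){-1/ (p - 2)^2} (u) -u*exp (2*u)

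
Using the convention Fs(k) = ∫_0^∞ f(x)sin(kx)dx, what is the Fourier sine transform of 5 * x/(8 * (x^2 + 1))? 5 * pi * exp(-k)/16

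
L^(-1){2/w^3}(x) x^2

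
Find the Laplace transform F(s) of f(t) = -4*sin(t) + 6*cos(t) 6*s/(s^2 + 1)-4/(s^2 + 1) 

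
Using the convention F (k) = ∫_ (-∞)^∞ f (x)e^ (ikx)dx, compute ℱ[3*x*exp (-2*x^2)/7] 3*sqrt (2)*I*sqrt (pi)*k*exp (-k^2/8)/56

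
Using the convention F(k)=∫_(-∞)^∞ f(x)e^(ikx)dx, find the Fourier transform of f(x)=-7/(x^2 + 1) -7 * pi * exp(-Abs(k))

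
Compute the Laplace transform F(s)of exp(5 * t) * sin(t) 1/((s - 5)^2 + 1)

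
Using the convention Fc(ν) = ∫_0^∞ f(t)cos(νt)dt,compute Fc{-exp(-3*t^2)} -sqrt(3)*sqrt(pi)*exp(-ν^2/12)/6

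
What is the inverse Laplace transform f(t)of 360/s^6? 3*t^5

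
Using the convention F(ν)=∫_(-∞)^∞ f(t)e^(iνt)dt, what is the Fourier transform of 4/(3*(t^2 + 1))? 4*pi*exp(-Abs(ν))/3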